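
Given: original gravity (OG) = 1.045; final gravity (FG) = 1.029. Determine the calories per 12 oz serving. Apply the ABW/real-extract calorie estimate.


ABW = (OG−FG)·131.25·0.79/FG;  °P = 259 − 259/SG (for OG→OE and FG→AE);  RE = 0.1808·OE + 0.8192·AE;  Cal = (6.9·ABW + 4·(RE−0.1))·FG·3.55
ABW = (1.045 − 1.029)·131.25·0.79/1.029 = 1.6122
OE = 259 − 259/1.045 = 11.1531 °P
AE = 259 − 259/1.029 = 7.2993 °P
RE = 0.1808·11.1531 + 0.8192·7.2993 = 7.9961 °P
Cal = (6.9·1.6122 + 4·(7.9961−0.1))·1.029·3.55

156.0132 kcal


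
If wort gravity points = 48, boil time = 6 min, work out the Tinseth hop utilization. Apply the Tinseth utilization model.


U = 1.65·0.000125^(GP/1000) · (1 − e^(−0.04·t))/4.15
bigness = 1.65·0.000125^(48/1000) = 1.0719
boil_factor = (1 − e^(−0.04·6))/4.15 = 0.0514
U = 1.0719 · 0.0514

0.0551


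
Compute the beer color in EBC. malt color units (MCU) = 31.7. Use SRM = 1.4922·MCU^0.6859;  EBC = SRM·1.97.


SRM = 1.4922·31.7^0.6859 = 15.9736
EBC = 15.9736·1.97

31.4680 EBC


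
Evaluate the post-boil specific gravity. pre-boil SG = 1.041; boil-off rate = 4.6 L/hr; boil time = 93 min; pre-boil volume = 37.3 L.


V_post = V_pre − rate·(t/60);  SG_post = 1 + (SG_pre−1)·V_pre/V_post
V_post = 37.3 − 4.6·(93/60) = 30.1700
SG_post = 1 + (1.041 − 1)·37.3/30.1700

1.0507


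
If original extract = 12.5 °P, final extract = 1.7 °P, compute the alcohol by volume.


SG = 259/(259 − P);  ABV = (OG − FG)·131.25
OG = 259/(259 − 12.5) = 1.0507
FG = 259/(259 − 1.7) = 1.0066
ABV = (1.0507 − 1.0066)·131.25

5.7885 % ABV


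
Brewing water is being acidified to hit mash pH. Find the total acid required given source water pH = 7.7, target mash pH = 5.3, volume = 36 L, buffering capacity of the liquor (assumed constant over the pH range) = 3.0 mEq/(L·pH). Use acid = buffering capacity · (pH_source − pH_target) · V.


acid = 3.0 · (7.7 − 5.3) · 36

259.2000 mEq


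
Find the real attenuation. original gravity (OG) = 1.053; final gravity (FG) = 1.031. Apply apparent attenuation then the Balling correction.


AA = (OG−FG)/(OG−1)·100;  RA = AA·0.8192
AA = (1.053 − 1.031)/(1.053 − 1)·100 = 41.5094
RA = 41.5094·0.8192

34.0045 %


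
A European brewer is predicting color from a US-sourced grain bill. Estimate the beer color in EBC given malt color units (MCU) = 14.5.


SRM = 1.4922·MCU^0.6859;  EBC = SRM·1.97
SRM = 1.4922·14.5^0.6859 = 9.3413
EBC = 9.3413·1.97

18.4024 EBC


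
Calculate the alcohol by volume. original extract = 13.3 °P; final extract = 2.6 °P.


SG = 259/(259 − P);  ABV = (OG − FG)·131.25
OG = 259/(259 − 13.3) = 1.0541
FG = 259/(259 − 2.6) = 1.0101
ABV = (1.0541 − 1.0101)·131.25

5.7738 % ABV


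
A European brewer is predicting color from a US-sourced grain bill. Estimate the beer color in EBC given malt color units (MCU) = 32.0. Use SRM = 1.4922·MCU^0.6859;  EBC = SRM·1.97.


SRM = 1.4922·32.0^0.6859 = 16.0772
EBC = 16.0772·1.97

31.6720 EBC


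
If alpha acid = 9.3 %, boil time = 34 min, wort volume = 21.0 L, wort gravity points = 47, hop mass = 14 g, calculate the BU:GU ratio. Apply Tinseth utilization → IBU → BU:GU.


U = 1.65·0.000125^(GP/1000)·(1−e^(−0.04t))/4.15;  IBU = (α/100)·m·U·1000/V;  BU:GU = IBU/GP
U = 1.65·0.000125^(47/1000)·(1−e^(−0.04·34))/4.15 = 0.1937
IBU = (9.3/100)·14·0.1937·1000/21.0 = 12.0107
BU:GU = 12.0107/47

0.2555


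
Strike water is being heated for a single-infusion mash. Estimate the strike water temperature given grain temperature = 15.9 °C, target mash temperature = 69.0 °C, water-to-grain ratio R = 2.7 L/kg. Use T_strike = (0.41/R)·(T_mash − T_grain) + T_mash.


T_strike = (0.41/2.7)·(69.0 − 15.9) + 69.0

77.0633 °C


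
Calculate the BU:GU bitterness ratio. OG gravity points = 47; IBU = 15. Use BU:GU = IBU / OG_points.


BU:GU = 15 / 47

0.3191


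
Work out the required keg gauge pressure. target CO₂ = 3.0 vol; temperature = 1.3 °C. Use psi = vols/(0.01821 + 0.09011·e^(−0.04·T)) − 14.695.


psi = 3.0/(0.01821 + 0.09011·e^(−0.04·1.3)) − 14.695

14.2195 psi


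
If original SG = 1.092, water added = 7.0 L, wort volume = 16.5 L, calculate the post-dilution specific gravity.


SG_new = 1 + (SG_old − 1)·V_old/(V_old + V_water)
pts = (1.092 − 1)·1000·16.5/(16.5 + 7.0) = 64.5957
SG_new = 1 + 64.5957/1000

1.0646


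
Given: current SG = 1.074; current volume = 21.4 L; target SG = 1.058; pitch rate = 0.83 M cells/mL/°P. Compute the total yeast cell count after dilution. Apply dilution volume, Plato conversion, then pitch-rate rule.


V_w = V·((SG_c−1)/(SG_t−1)−1);  °P = 259 − 259/SG_t;  cells = rate·(V+V_w)·°P
V_w = 21.4·((1.074−1)/(1.058−1)−1) = 5.9034
V_final = 21.4 + 5.9034 = 27.3034
°P = 259 − 259/1.058 = 14.1985
cells = 0.83·27.3034·14.1985

321.7642 billion cells


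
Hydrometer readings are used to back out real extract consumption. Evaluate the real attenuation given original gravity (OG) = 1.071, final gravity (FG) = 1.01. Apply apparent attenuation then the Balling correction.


AA = (OG−FG)/(OG−1)·100;  RA = AA·0.8192
AA = (1.071 − 1.01)/(1.071 − 1)·100 = 85.9155
RA = 85.9155·0.8192

70.3820 %


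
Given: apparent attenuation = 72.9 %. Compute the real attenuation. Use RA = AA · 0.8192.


RA = 72.9 · 0.8192

59.7197 %


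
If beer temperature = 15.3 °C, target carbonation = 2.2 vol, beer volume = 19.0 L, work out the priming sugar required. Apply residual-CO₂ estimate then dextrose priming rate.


residual = 14.695·(0.01821 + 0.09011·e^(−0.04·T));  sugar = (target − residual)·4.0·V
residual = 14.695·(0.01821 + 0.09011·e^(−0.04·15.3)) = 0.9856
sugar = (2.2 − 0.9856)·4.0·19.0

92.2909 g


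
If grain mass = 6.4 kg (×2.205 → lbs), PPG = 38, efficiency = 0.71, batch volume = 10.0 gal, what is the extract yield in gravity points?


points = lbs × PPG × eff / vol
lbs = 6.4 × 2.205 = 14.1120
points = 14.1120 × 38 × 0.71 / 10.0

38.0742 points


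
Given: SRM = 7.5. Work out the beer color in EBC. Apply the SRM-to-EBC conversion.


EBC = SRM · 1.97
EBC = 7.5 · 1.97

14.7750 EBC


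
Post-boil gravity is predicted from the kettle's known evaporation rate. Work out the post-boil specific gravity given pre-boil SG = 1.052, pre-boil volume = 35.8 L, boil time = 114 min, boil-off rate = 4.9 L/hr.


V_post = V_pre − rate·(t/60);  SG_post = 1 + (SG_pre−1)·V_pre/V_post
V_post = 35.8 − 4.9·(114/60) = 26.4900
SG_post = 1 + (1.052 − 1)·35.8/26.4900

1.0703


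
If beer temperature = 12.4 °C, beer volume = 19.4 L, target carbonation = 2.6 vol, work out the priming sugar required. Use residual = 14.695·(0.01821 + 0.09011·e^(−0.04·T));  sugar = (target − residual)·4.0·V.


residual = 14.695·(0.01821 + 0.09011·e^(−0.04·12.4)) = 1.0740
sugar = (2.6 − 1.0740)·4.0·19.4

118.4205 g


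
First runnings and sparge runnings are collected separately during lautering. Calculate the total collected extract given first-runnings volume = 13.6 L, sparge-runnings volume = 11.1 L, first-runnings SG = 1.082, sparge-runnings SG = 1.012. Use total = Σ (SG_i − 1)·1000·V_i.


first = (1.082 − 1)·1000·13.6 = 1115.2000
sparge = (1.012 − 1)·1000·11.1 = 133.2000
total = 1115.2000 + 133.2000

1248.4000 gravity·L


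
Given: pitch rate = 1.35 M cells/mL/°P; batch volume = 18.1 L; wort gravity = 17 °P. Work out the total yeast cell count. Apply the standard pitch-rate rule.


cells (billions) = rate · V_L · °P
cells = 1.35 · 18.1 · 17

415.3950 billion cells


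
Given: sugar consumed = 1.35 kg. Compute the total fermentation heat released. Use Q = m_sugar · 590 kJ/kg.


Q = 1.35 · 590

796.5000 kJ


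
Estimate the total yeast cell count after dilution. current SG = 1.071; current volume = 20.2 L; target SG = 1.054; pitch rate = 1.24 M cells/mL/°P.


V_w = V·((SG_c−1)/(SG_t−1)−1);  °P = 259 − 259/SG_t;  cells = rate·(V+V_w)·°P
V_w = 20.2·((1.071−1)/(1.054−1)−1) = 6.3593
V_final = 20.2 + 6.3593 = 26.5593
°P = 259 − 259/1.054 = 13.2694
cells = 1.24·26.5593·13.2694

437.0092 billion cells


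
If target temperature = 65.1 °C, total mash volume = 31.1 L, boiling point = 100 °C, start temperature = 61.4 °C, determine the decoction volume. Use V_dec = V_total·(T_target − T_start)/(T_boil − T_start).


V_dec = 31.1·(65.1 − 61.4)/(100 − 61.4)

2.9811 L


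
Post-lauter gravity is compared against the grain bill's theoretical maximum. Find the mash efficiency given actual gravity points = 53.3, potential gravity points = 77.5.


efficiency = actual / potential × 100
efficiency = 53.3 / 77.5 × 100

68.7742 %


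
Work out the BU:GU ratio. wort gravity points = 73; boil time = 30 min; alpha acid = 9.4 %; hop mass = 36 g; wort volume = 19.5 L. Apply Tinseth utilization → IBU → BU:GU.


U = 1.65·0.000125^(GP/1000)·(1−e^(−0.04t))/4.15;  IBU = (α/100)·m·U·1000/V;  BU:GU = IBU/GP
U = 1.65·0.000125^(73/1000)·(1−e^(−0.04·30))/4.15 = 0.1442
IBU = (9.4/100)·36·0.1442·1000/19.5 = 25.0186
BU:GU = 25.0186/73

0.3427


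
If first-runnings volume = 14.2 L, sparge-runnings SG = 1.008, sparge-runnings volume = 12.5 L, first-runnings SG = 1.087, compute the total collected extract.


total = Σ (SG_i − 1)·1000·V_i
first = (1.087 − 1)·1000·14.2 = 1235.4000
sparge = (1.008 − 1)·1000·12.5 = 100.0000
total = 1235.4000 + 100.0000

1335.4000 gravity·L


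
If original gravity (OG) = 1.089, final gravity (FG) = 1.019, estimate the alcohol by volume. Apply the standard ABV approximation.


ABV = (OG − FG) · 131.25
ABV = (1.089 − 1.019) · 131.25

9.1875 % ABV


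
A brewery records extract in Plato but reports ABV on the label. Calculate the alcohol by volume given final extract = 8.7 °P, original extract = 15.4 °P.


SG = 259/(259 − P);  ABV = (OG − FG)·131.25
OG = 259/(259 − 15.4) = 1.0632
FG = 259/(259 − 8.7) = 1.0348
ABV = (1.0632 − 1.0348)·131.25

3.7354 % ABV


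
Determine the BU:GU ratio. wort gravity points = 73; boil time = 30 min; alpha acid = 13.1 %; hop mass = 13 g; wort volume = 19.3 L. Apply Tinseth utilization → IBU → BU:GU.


U = 1.65·0.000125^(GP/1000)·(1−e^(−0.04t))/4.15;  IBU = (α/100)·m·U·1000/V;  BU:GU = IBU/GP
U = 1.65·0.000125^(73/1000)·(1−e^(−0.04·30))/4.15 = 0.1442
IBU = (13.1/100)·13·0.1442·1000/19.3 = 12.7211
BU:GU = 12.7211/73

0.1743


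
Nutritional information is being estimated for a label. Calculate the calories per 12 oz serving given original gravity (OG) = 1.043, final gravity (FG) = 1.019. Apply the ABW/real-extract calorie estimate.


ABW = (OG−FG)·131.25·0.79/FG;  °P = 259 − 259/SG (for OG→OE and FG→AE);  RE = 0.1808·OE + 0.8192·AE;  Cal = (6.9·ABW + 4·(RE−0.1))·FG·3.55
ABW = (1.043 − 1.019)·131.25·0.79/1.019 = 2.4421
OE = 259 − 259/1.043 = 10.6779 °P
AE = 259 − 259/1.019 = 4.8292 °P
RE = 0.1808·10.6779 + 0.8192·4.8292 = 5.8867 °P
Cal = (6.9·2.4421 + 4·(5.8867−0.1))·1.019·3.55

144.6878 kcal


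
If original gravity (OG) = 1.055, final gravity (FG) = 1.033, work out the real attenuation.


AA = (OG−FG)/(OG−1)·100;  RA = AA·0.8192
AA = (1.055 − 1.033)/(1.055 − 1)·100 = 40.0000
RA = 40.0000·0.8192

32.7680 %


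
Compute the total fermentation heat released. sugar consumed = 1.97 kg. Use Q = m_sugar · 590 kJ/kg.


Q = 1.97 · 590

1162.3000 kJ


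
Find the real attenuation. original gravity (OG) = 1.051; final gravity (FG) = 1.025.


AA = (OG−FG)/(OG−1)·100;  RA = AA·0.8192
AA = (1.051 − 1.025)/(1.051 − 1)·100 = 50.9804
RA = 50.9804·0.8192

41.7631 %


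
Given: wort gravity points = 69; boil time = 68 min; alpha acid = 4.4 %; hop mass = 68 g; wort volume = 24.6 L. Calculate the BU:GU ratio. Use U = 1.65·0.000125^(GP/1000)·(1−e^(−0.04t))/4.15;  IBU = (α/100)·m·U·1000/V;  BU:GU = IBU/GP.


U = 1.65·0.000125^(69/1000)·(1−e^(−0.04·68))/4.15 = 0.1998
IBU = (4.4/100)·68·0.1998·1000/24.6 = 24.2971
BU:GU = 24.2971/69

0.3521


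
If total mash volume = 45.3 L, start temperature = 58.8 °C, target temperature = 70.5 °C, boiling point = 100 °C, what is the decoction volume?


V_dec = V_total·(T_target − T_start)/(T_boil − T_start)
V_dec = 45.3·(70.5 − 58.8)/(100 − 58.8)

12.8643 L


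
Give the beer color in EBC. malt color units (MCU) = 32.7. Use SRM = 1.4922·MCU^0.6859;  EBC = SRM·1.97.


SRM = 1.4922·32.7^0.6859 = 16.3176
EBC = 16.3176·1.97

32.1456 EBC


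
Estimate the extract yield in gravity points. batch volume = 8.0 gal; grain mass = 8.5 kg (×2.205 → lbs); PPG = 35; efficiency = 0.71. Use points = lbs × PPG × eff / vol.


lbs = 8.5 × 2.205 = 18.7425
points = 18.7425 × 35 × 0.71 / 8.0

58.2189 points


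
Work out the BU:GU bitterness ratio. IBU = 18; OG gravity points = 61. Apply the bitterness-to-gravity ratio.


BU:GU = IBU / OG_points
BU:GU = 18 / 61

0.2951


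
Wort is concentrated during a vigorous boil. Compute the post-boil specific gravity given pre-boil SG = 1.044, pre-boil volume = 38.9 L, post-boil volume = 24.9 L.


SG_post = 1 + (SG_pre − 1)·V_pre/V_post
pts_pre = (1.044 − 1)·1000 = 44.0000
pts_post = 44.0000·38.9/24.9 = 68.7390
SG_post = 1 + 68.7390/1000

1.0687


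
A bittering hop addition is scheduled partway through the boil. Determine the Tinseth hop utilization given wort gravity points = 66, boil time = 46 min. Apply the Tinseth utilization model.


U = 1.65·0.000125^(GP/1000) · (1 − e^(−0.04·t))/4.15
bigness = 1.65·0.000125^(66/1000) = 0.9118
boil_factor = (1 − e^(−0.04·46))/4.15 = 0.2027
U = 0.9118 · 0.2027

0.1848


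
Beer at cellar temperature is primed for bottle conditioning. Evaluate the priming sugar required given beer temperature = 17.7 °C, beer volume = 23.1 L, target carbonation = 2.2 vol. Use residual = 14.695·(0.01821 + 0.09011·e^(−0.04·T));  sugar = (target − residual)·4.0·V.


residual = 14.695·(0.01821 + 0.09011·e^(−0.04·17.7)) = 0.9199
sugar = (2.2 − 0.9199)·4.0·23.1

118.2796 g


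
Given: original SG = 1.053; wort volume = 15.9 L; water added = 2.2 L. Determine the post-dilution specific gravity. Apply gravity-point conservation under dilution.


SG_new = 1 + (SG_old − 1)·V_old/(V_old + V_water)
pts = (1.053 − 1)·1000·15.9/(15.9 + 2.2) = 46.5580
SG_new = 1 + 46.5580/1000

1.0466


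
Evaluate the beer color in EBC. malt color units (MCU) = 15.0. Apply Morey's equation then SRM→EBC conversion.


SRM = 1.4922·MCU^0.6859;  EBC = SRM·1.97
SRM = 1.4922·15.0^0.6859 = 9.5611
EBC = 9.5611·1.97

18.8354 EBC


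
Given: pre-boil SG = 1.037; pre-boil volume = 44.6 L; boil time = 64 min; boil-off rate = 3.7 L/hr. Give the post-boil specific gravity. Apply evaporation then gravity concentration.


V_post = V_pre − rate·(t/60);  SG_post = 1 + (SG_pre−1)·V_pre/V_post
V_post = 44.6 − 3.7·(64/60) = 40.6533
SG_post = 1 + (1.037 − 1)·44.6/40.6533

1.0406


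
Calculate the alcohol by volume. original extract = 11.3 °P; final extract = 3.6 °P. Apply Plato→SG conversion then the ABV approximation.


SG = 259/(259 − P);  ABV = (OG − FG)·131.25
OG = 259/(259 − 11.3) = 1.0456
FG = 259/(259 − 3.6) = 1.0141
ABV = (1.0456 − 1.0141)·131.25

4.1375 % ABV


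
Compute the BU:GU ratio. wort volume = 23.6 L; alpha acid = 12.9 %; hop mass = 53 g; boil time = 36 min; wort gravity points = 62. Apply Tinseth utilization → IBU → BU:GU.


U = 1.65·0.000125^(GP/1000)·(1−e^(−0.04t))/4.15;  IBU = (α/100)·m·U·1000/V;  BU:GU = IBU/GP
U = 1.65·0.000125^(62/1000)·(1−e^(−0.04·36))/4.15 = 0.1738
IBU = (12.9/100)·53·0.1738·1000/23.6 = 50.3458
BU:GU = 50.3458/62

0.8120


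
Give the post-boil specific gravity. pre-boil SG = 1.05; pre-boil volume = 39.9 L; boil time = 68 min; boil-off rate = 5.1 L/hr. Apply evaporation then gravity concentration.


V_post = V_pre − rate·(t/60);  SG_post = 1 + (SG_pre−1)·V_pre/V_post
V_post = 39.9 − 5.1·(68/60) = 34.1200
SG_post = 1 + (1.05 − 1)·39.9/34.1200

1.0585


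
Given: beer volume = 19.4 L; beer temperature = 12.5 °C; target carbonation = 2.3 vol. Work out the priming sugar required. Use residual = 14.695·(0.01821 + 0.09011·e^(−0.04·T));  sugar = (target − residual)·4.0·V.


residual = 14.695·(0.01821 + 0.09011·e^(−0.04·12.5)) = 1.0707
sugar = (2.3 − 1.0707)·4.0·19.4

95.3903 g


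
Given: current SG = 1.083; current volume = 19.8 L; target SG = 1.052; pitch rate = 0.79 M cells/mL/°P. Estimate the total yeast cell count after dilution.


V_w = V·((SG_c−1)/(SG_t−1)−1);  °P = 259 − 259/SG_t;  cells = rate·(V+V_w)·°P
V_w = 19.8·((1.083−1)/(1.052−1)−1) = 11.8038
V_final = 19.8 + 11.8038 = 31.6038
°P = 259 − 259/1.052 = 12.8023
cells = 0.79·31.6038·12.8023

319.6351 billion cells


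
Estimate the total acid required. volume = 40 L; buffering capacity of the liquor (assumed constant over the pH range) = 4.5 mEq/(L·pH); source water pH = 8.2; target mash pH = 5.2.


acid = buffering capacity · (pH_source − pH_target) · V
acid = 4.5 · (8.2 − 5.2) · 40

540.0000 mEq


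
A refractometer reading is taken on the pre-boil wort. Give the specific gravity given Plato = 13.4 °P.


SG = 259/(259 − P)
SG = 259/(259 − 13.4)

1.0546


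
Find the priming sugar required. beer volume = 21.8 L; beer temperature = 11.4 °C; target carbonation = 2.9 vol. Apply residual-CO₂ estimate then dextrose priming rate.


residual = 14.695·(0.01821 + 0.09011·e^(−0.04·T));  sugar = (target − residual)·4.0·V
residual = 14.695·(0.01821 + 0.09011·e^(−0.04·11.4)) = 1.1069
sugar = (2.9 − 1.1069)·4.0·21.8

156.3609 g


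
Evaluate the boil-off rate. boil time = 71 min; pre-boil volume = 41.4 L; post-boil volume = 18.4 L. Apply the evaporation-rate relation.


rate = (V_pre − V_post) / (t_min/60)
rate = (41.4 − 18.4) / (71/60)

19.4366 L/hr


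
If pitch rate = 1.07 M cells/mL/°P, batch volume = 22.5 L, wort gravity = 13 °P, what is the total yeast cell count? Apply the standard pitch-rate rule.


cells (billions) = rate · V_L · °P
cells = 1.07 · 22.5 · 13

312.9750 billion cells


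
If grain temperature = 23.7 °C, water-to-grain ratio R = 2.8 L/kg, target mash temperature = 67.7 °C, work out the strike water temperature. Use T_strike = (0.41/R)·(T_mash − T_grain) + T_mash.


T_strike = (0.41/2.8)·(67.7 − 23.7) + 67.7

74.1429 °C


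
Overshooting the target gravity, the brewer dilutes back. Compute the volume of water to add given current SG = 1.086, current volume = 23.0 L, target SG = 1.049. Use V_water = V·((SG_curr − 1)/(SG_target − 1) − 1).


V_water = 23.0·((1.086 − 1)/(1.049 − 1) − 1)

17.3673 L


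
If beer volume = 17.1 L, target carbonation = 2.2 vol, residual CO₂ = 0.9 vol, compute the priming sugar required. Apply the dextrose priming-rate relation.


sugar = (target − residual)·4.0·V
sugar = (2.2 − 0.9)·4.0·17.1

88.9200 g


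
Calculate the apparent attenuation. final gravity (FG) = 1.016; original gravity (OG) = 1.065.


AA = (OG − FG)/(OG − 1) · 100
AA = (1.065 − 1.016)/(1.065 − 1) · 100

75.3846 %


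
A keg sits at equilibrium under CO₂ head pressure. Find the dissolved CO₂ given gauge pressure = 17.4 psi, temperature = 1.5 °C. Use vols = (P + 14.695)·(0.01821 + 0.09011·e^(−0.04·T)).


vols = (17.4 + 14.695)·(0.01821 + 0.09011·e^(−0.04·1.5))

3.3081 volumes


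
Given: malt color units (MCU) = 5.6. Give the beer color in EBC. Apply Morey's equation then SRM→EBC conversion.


SRM = 1.4922·MCU^0.6859;  EBC = SRM·1.97
SRM = 1.4922·5.6^0.6859 = 4.8642
EBC = 4.8642·1.97

9.5824 EBC


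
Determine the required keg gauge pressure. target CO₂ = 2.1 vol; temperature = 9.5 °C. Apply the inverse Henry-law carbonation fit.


psi = vols/(0.01821 + 0.09011·e^(−0.04·T)) − 14.695
psi = 2.1/(0.01821 + 0.09011·e^(−0.04·9.5)) − 14.695

11.6100 psi


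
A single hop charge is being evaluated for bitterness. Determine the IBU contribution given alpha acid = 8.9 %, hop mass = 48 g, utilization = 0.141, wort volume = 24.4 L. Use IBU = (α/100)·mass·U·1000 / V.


IBU = (8.9/100)·48·0.141·1000 / 24.4

24.6866 IBU


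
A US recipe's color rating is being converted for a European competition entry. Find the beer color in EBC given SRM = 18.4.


EBC = SRM · 1.97
EBC = 18.4 · 1.97

36.2480 EBC


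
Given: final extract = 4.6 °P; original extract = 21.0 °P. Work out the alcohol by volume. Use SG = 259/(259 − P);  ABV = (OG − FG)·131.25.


OG = 259/(259 − 21.0) = 1.0882
FG = 259/(259 − 4.6) = 1.0181
ABV = (1.0882 − 1.0181)·131.25

9.2077 % ABV


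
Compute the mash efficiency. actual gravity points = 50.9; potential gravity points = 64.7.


efficiency = actual / potential × 100
efficiency = 50.9 / 64.7 × 100

78.6708 %


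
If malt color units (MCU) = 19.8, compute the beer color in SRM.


SRM = 1.4922 · MCU^0.6859
SRM = 1.4922 · 19.8^0.6859

11.5667 SRM


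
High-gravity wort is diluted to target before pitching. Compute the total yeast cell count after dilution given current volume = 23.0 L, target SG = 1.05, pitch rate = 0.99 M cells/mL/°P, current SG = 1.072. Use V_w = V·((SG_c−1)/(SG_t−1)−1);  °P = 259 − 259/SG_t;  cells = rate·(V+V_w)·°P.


V_w = 23.0·((1.072−1)/(1.05−1)−1) = 10.1200
V_final = 23.0 + 10.1200 = 33.1200
°P = 259 − 259/1.05 = 12.3333
cells = 0.99·33.1200·12.3333

404.3952 billion cells


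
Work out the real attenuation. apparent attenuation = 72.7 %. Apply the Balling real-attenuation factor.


RA = AA · 0.8192
RA = 72.7 · 0.8192

59.5558 %


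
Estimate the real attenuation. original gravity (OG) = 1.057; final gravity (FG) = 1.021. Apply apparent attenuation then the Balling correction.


AA = (OG−FG)/(OG−1)·100;  RA = AA·0.8192
AA = (1.057 − 1.021)/(1.057 − 1)·100 = 63.1579
RA = 63.1579·0.8192

51.7389 %


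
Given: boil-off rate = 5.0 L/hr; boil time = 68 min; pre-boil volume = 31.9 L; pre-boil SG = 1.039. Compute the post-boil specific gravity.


V_post = V_pre − rate·(t/60);  SG_post = 1 + (SG_pre−1)·V_pre/V_post
V_post = 31.9 − 5.0·(68/60) = 26.2333
SG_post = 1 + (1.039 − 1)·31.9/26.2333

1.0474


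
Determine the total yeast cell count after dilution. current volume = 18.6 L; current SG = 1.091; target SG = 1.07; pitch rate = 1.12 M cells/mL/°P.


V_w = V·((SG_c−1)/(SG_t−1)−1);  °P = 259 − 259/SG_t;  cells = rate·(V+V_w)·°P
V_w = 18.6·((1.091−1)/(1.07−1)−1) = 5.5800
V_final = 18.6 + 5.5800 = 24.1800
°P = 259 − 259/1.07 = 16.9439
cells = 1.12·24.1800·16.9439

458.8686 billion cells


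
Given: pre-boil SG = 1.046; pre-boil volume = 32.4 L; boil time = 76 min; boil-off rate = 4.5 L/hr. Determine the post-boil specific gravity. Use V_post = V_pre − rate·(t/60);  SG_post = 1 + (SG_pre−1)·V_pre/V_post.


V_post = 32.4 − 4.5·(76/60) = 26.7000
SG_post = 1 + (1.046 − 1)·32.4/26.7000

1.0558


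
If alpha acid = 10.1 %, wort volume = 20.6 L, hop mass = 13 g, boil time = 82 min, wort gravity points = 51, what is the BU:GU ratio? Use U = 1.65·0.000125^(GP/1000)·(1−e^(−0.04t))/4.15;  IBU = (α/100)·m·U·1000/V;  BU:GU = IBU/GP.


U = 1.65·0.000125^(51/1000)·(1−e^(−0.04·82))/4.15 = 0.2419
IBU = (10.1/100)·13·0.2419·1000/20.6 = 15.4212
BU:GU = 15.4212/51

0.3024


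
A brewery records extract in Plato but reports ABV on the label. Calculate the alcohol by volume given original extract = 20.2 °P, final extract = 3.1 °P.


SG = 259/(259 − P);  ABV = (OG − FG)·131.25
OG = 259/(259 − 20.2) = 1.0846
FG = 259/(259 − 3.1) = 1.0121
ABV = (1.0846 − 1.0121)·131.25

9.5124 % ABV


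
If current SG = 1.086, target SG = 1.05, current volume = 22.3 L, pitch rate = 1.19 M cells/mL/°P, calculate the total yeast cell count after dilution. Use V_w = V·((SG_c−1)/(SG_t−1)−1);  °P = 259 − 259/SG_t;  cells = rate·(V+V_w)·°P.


V_w = 22.3·((1.086−1)/(1.05−1)−1) = 16.0560
V_final = 22.3 + 16.0560 = 38.3560
°P = 259 − 259/1.05 = 12.3333
cells = 1.19·38.3560·12.3333

562.9382 billion cells


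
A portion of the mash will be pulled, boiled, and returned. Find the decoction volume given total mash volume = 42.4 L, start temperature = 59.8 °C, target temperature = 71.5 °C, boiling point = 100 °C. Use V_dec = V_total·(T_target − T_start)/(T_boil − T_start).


V_dec = 42.4·(71.5 − 59.8)/(100 − 59.8)

12.3403 L


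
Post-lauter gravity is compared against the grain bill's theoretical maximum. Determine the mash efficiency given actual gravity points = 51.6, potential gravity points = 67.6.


efficiency = actual / potential × 100
efficiency = 51.6 / 67.6 × 100

76.3314 %


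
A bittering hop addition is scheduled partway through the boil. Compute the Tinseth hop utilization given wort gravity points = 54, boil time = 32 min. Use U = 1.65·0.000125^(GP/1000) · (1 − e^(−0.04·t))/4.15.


bigness = 1.65·0.000125^(54/1000) = 1.0156
boil_factor = (1 − e^(−0.04·32))/4.15 = 0.1740
U = 1.0156 · 0.1740

0.1767


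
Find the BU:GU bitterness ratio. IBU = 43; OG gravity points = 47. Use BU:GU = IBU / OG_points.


BU:GU = 43 / 47

0.9149


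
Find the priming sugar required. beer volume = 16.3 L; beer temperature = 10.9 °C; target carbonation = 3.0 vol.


residual = 14.695·(0.01821 + 0.09011·e^(−0.04·T));  sugar = (target − residual)·4.0·V
residual = 14.695·(0.01821 + 0.09011·e^(−0.04·10.9)) = 1.1238
sugar = (3.0 − 1.1238)·4.0·16.3

122.3266 g


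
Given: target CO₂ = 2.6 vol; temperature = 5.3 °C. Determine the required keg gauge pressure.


psi = vols/(0.01821 + 0.09011·e^(−0.04·T)) − 14.695
psi = 2.6/(0.01821 + 0.09011·e^(−0.04·5.3)) − 14.695

13.8432 psi


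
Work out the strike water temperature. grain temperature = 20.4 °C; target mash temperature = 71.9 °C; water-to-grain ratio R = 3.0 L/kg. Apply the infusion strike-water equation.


T_strike = (0.41/R)·(T_mash − T_grain) + T_mash
T_strike = (0.41/3.0)·(71.9 − 20.4) + 71.9

78.9383 °C


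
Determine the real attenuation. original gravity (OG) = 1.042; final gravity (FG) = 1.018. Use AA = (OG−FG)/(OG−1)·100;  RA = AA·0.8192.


AA = (1.042 − 1.018)/(1.042 − 1)·100 = 57.1429
RA = 57.1429·0.8192

46.8114 %


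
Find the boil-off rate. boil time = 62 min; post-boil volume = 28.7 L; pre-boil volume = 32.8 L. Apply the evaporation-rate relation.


rate = (V_pre − V_post) / (t_min/60)
rate = (32.8 − 28.7) / (62/60)

3.9677 L/hr


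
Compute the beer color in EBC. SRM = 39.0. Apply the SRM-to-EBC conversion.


EBC = SRM · 1.97
EBC = 39.0 · 1.97

76.8300 EBC


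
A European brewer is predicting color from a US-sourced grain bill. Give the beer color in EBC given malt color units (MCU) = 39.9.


SRM = 1.4922·MCU^0.6859;  EBC = SRM·1.97
SRM = 1.4922·39.9^0.6859 = 18.7040
EBC = 18.7040·1.97

36.8469 EBC


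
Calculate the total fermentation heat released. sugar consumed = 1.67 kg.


Q = m_sugar · 590 kJ/kg
Q = 1.67 · 590

985.3000 kJ


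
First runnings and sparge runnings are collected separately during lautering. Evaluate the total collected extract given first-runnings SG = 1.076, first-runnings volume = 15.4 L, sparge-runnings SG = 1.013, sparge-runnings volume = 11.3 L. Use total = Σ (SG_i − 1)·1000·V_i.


first = (1.076 − 1)·1000·15.4 = 1170.4000
sparge = (1.013 − 1)·1000·11.3 = 146.9000
total = 1170.4000 + 146.9000

1317.3000 gravity·L


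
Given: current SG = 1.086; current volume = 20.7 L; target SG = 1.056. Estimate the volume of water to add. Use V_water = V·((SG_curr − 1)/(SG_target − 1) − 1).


V_water = 20.7·((1.086 − 1)/(1.056 − 1) − 1)

11.0893 L


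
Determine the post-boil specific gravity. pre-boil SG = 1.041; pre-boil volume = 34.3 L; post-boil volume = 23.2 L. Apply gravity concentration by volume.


SG_post = 1 + (SG_pre − 1)·V_pre/V_post
pts_pre = (1.041 − 1)·1000 = 41.0000
pts_post = 41.0000·34.3/23.2 = 60.6164
SG_post = 1 + 60.6164/1000

1.0606


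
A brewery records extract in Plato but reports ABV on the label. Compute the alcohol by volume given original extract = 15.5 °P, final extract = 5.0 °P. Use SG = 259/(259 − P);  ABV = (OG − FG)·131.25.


OG = 259/(259 − 15.5) = 1.0637
FG = 259/(259 − 5.0) = 1.0197
ABV = (1.0637 − 1.0197)·131.25

5.7711 % ABV


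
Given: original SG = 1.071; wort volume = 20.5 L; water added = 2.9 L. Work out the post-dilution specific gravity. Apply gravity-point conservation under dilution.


SG_new = 1 + (SG_old − 1)·V_old/(V_old + V_water)
pts = (1.071 − 1)·1000·20.5/(20.5 + 2.9) = 62.2009
SG_new = 1 + 62.2009/1000

1.0622


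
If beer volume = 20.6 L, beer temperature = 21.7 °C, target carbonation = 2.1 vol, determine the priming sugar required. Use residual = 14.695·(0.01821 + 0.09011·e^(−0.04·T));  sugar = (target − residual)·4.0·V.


residual = 14.695·(0.01821 + 0.09011·e^(−0.04·21.7)) = 0.8235
sugar = (2.1 − 0.8235)·4.0·20.6

105.1862 g


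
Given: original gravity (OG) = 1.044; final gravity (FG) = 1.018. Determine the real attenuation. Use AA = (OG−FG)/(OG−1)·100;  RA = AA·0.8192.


AA = (1.044 − 1.018)/(1.044 − 1)·100 = 59.0909
RA = 59.0909·0.8192

48.4073 %


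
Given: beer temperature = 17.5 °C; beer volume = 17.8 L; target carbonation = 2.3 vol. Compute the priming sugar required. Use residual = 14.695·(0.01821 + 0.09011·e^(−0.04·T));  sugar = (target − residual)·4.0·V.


residual = 14.695·(0.01821 + 0.09011·e^(−0.04·17.5)) = 0.9252
sugar = (2.3 − 0.9252)·4.0·17.8

97.8888 g


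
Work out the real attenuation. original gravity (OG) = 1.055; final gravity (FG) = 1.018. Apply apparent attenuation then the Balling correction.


AA = (OG−FG)/(OG−1)·100;  RA = AA·0.8192
AA = (1.055 − 1.018)/(1.055 − 1)·100 = 67.2727
RA = 67.2727·0.8192

55.1098 %


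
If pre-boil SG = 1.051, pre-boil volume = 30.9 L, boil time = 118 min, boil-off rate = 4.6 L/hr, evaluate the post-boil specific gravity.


V_post = V_pre − rate·(t/60);  SG_post = 1 + (SG_pre−1)·V_pre/V_post
V_post = 30.9 − 4.6·(118/60) = 21.8533
SG_post = 1 + (1.051 − 1)·30.9/21.8533

1.0721


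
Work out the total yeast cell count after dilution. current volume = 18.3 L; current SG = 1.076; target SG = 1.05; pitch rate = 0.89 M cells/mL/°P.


V_w = V·((SG_c−1)/(SG_t−1)−1);  °P = 259 − 259/SG_t;  cells = rate·(V+V_w)·°P
V_w = 18.3·((1.076−1)/(1.05−1)−1) = 9.5160
V_final = 18.3 + 9.5160 = 27.8160
°P = 259 − 259/1.05 = 12.3333
cells = 0.89·27.8160·12.3333

305.3270 billion cells


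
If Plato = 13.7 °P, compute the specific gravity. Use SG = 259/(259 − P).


SG = 259/(259 − 13.7)

1.0558


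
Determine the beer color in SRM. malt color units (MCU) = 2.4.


SRM = 1.4922 · MCU^0.6859
SRM = 1.4922 · 2.4^0.6859

2.7203 SRM


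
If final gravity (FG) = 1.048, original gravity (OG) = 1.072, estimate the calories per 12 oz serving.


ABW = (OG−FG)·131.25·0.79/FG;  °P = 259 − 259/SG (for OG→OE and FG→AE);  RE = 0.1808·OE + 0.8192·AE;  Cal = (6.9·ABW + 4·(RE−0.1))·FG·3.55
ABW = (1.072 − 1.048)·131.25·0.79/1.048 = 2.3745
OE = 259 − 259/1.072 = 17.3955 °P
AE = 259 − 259/1.048 = 11.8626 °P
RE = 0.1808·17.3955 + 0.8192·11.8626 = 12.8629 °P
Cal = (6.9·2.3745 + 4·(12.8629−0.1))·1.048·3.55

250.8889 kcal


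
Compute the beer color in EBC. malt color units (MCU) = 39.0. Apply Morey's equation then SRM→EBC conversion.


SRM = 1.4922·MCU^0.6859;  EBC = SRM·1.97
SRM = 1.4922·39.0^0.6859 = 18.4136
EBC = 18.4136·1.97

36.2748 EBC


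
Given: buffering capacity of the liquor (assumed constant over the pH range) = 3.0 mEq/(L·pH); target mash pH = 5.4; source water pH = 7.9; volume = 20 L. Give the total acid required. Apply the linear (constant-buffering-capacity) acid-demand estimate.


acid = buffering capacity · (pH_source − pH_target) · V
acid = 3.0 · (7.9 − 5.4) · 20

150.0000 mEq


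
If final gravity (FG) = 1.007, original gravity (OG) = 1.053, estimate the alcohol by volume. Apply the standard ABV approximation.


ABV = (OG − FG) · 131.25
ABV = (1.053 − 1.007) · 131.25

6.0375 % ABV


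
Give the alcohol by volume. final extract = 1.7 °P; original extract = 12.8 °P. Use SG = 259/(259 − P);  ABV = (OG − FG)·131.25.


OG = 259/(259 − 12.8) = 1.0520
FG = 259/(259 − 1.7) = 1.0066
ABV = (1.0520 − 1.0066)·131.25

5.9565 % ABV


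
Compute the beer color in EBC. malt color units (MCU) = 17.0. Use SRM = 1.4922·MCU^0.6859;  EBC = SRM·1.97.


SRM = 1.4922·17.0^0.6859 = 10.4182
EBC = 10.4182·1.97

20.5238 EBC


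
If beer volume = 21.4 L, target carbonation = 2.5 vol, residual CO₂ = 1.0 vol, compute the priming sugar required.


sugar = (target − residual)·4.0·V
sugar = (2.5 − 1.0)·4.0·21.4

128.4000 g


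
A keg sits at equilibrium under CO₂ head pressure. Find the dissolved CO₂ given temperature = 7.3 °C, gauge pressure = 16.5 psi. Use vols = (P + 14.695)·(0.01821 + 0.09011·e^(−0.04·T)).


vols = (16.5 + 14.695)·(0.01821 + 0.09011·e^(−0.04·7.3))

2.6672 volumes


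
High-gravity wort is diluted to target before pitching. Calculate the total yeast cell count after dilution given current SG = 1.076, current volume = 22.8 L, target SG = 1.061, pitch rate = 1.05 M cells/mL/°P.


V_w = V·((SG_c−1)/(SG_t−1)−1);  °P = 259 − 259/SG_t;  cells = rate·(V+V_w)·°P
V_w = 22.8·((1.076−1)/(1.061−1)−1) = 5.6066
V_final = 22.8 + 5.6066 = 28.4066
°P = 259 − 259/1.061 = 14.8907
cells = 1.05·28.4066·14.8907

444.1423 billion cells


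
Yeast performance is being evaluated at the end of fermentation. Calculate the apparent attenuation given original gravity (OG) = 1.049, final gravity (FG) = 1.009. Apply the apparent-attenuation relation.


AA = (OG − FG)/(OG − 1) · 100
AA = (1.049 − 1.009)/(1.049 − 1) · 100

81.6327 %


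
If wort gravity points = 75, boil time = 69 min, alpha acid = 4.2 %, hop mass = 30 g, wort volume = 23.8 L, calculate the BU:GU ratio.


U = 1.65·0.000125^(GP/1000)·(1−e^(−0.04t))/4.15;  IBU = (α/100)·m·U·1000/V;  BU:GU = IBU/GP
U = 1.65·0.000125^(75/1000)·(1−e^(−0.04·69))/4.15 = 0.1898
IBU = (4.2/100)·30·0.1898·1000/23.8 = 10.0485
BU:GU = 10.0485/75

0.1340


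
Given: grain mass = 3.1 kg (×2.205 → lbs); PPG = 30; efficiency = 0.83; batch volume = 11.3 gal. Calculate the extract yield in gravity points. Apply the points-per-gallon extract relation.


points = lbs × PPG × eff / vol
lbs = 3.1 × 2.205 = 6.8355
points = 6.8355 × 30 × 0.83 / 11.3

15.0623 points


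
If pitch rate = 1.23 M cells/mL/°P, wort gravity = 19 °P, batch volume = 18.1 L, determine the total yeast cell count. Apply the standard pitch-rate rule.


cells (billions) = rate · V_L · °P
cells = 1.23 · 18.1 · 19

422.9970 billion cells


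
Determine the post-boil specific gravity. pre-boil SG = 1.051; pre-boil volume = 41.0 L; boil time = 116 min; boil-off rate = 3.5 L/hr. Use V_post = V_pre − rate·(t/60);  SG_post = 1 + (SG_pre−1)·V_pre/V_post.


V_post = 41.0 − 3.5·(116/60) = 34.2333
SG_post = 1 + (1.051 − 1)·41.0/34.2333

1.0611


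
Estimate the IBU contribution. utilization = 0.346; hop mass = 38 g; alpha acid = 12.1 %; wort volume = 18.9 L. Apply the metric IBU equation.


IBU = (α/100)·mass·U·1000 / V
IBU = (12.1/100)·38·0.346·1000 / 18.9

84.1750 IBU


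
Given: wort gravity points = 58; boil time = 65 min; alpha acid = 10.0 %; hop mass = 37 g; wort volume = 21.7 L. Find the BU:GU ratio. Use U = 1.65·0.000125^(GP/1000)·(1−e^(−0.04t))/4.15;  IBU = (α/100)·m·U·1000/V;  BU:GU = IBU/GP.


U = 1.65·0.000125^(58/1000)·(1−e^(−0.04·65))/4.15 = 0.2185
IBU = (10.0/100)·37·0.2185·1000/21.7 = 37.2633
BU:GU = 37.2633/58

0.6425


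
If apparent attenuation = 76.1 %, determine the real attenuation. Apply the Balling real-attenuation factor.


RA = AA · 0.8192
RA = 76.1 · 0.8192

62.3411 %


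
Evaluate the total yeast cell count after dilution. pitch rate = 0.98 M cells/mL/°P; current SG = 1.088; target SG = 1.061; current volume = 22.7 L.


V_w = V·((SG_c−1)/(SG_t−1)−1);  °P = 259 − 259/SG_t;  cells = rate·(V+V_w)·°P
V_w = 22.7·((1.088−1)/(1.061−1)−1) = 10.0475
V_final = 22.7 + 10.0475 = 32.7475
°P = 259 − 259/1.061 = 14.8907
cells = 0.98·32.7475·14.8907

477.8801 billion cells


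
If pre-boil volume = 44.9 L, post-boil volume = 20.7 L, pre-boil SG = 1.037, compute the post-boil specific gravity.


SG_post = 1 + (SG_pre − 1)·V_pre/V_post
pts_pre = (1.037 − 1)·1000 = 37.0000
pts_post = 37.0000·44.9/20.7 = 80.2560
SG_post = 1 + 80.2560/1000

1.0803


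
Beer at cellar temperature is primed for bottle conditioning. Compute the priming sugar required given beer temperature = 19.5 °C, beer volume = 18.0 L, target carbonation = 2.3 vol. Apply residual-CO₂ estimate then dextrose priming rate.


residual = 14.695·(0.01821 + 0.09011·e^(−0.04·T));  sugar = (target − residual)·4.0·V
residual = 14.695·(0.01821 + 0.09011·e^(−0.04·19.5)) = 0.8746
sugar = (2.3 − 0.8746)·4.0·18.0

102.6287 g


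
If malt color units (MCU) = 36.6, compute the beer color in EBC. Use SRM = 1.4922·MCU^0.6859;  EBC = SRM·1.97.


SRM = 1.4922·36.6^0.6859 = 17.6286
EBC = 17.6286·1.97

34.7284 EBC


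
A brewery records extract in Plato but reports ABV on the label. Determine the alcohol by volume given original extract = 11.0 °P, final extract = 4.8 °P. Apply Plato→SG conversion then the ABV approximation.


SG = 259/(259 − P);  ABV = (OG − FG)·131.25
OG = 259/(259 − 11.0) = 1.0444
FG = 259/(259 − 4.8) = 1.0189
ABV = (1.0444 − 1.0189)·131.25

3.3432 % ABV


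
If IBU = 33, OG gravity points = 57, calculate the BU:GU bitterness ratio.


BU:GU = IBU / OG_points
BU:GU = 33 / 57

0.5789


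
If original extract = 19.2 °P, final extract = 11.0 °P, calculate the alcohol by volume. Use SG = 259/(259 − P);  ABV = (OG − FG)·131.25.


OG = 259/(259 − 19.2) = 1.0801
FG = 259/(259 − 11.0) = 1.0444
ABV = (1.0801 − 1.0444)·131.25

4.6872 % ABV


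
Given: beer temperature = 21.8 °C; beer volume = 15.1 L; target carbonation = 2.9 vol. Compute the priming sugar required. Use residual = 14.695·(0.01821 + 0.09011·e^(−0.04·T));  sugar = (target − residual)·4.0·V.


residual = 14.695·(0.01821 + 0.09011·e^(−0.04·21.8)) = 0.8212
sugar = (2.9 − 0.8212)·4.0·15.1

125.5566 g


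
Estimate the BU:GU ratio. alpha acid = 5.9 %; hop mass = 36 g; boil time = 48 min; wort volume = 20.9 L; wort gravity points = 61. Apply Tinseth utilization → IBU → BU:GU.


U = 1.65·0.000125^(GP/1000)·(1−e^(−0.04t))/4.15;  IBU = (α/100)·m·U·1000/V;  BU:GU = IBU/GP
U = 1.65·0.000125^(61/1000)·(1−e^(−0.04·48))/4.15 = 0.1961
IBU = (5.9/100)·36·0.1961·1000/20.9 = 19.9299
BU:GU = 19.9299/61

0.3267


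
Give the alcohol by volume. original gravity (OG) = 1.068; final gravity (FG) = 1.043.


ABV = (OG − FG) · 131.25
ABV = (1.068 − 1.043) · 131.25

3.2813 % ABV


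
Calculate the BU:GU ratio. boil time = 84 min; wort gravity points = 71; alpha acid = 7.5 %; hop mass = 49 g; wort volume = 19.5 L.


U = 1.65·0.000125^(GP/1000)·(1−e^(−0.04t))/4.15;  IBU = (α/100)·m·U·1000/V;  BU:GU = IBU/GP
U = 1.65·0.000125^(71/1000)·(1−e^(−0.04·84))/4.15 = 0.2028
IBU = (7.5/100)·49·0.2028·1000/19.5 = 38.2108
BU:GU = 38.2108/71

0.5382
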